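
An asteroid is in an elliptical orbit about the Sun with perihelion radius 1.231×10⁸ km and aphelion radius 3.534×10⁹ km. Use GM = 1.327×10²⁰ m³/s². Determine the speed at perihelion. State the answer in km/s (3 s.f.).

v ≈ 45.6 km/s

Semi-major axis a = (r_p + r_a)/2 = 1.8286×10⁹ km = 1.829×10¹² m.
Vis-viva: v² = μ(2/r − 1/a) = 1.327×10²⁰ × (1.625×10⁻¹¹ − 5.469×10⁻¹³) = 2.083×10⁹ m²/s².
v = 45640 m/s = 45.64 km/s.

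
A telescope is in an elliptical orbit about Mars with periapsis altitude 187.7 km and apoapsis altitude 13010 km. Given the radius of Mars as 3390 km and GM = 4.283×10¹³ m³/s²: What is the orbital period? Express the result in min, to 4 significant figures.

T ≈ 505.2 min

r_p = 3390 + 187.7 = 3577.7 km = 3.5777×10⁶ m.
r_a = 3390 + 13010 = 16400 km = 1.6400×10⁷ m.
Semi-major axis a = (r_p + r_a)/2 = (3577.7 + 16400)/2 = 9988.9 km = 9.989×10⁶ m.
By Kepler's third law T = 2π√(a³/μ) = 2π × 4.824×10³ = 3.031×10⁴ s.
= 505.2 min.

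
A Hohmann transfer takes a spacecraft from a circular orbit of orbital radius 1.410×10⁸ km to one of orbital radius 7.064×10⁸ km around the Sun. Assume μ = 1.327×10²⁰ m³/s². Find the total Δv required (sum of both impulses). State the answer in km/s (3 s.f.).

Δv_total ≈ 14.7 km/s

r₁ = 1.410×10⁸ km = 1.410×10¹¹ m.
r₂ = 7.064×10⁸ km = 7.064×10¹¹ m.
Transfer ellipse a_t = (r₁ + r₂)/2 = 4.237×10¹¹ m.
At r₁: circular v_c1 = √(μ/r₁) = 30680 m/s; transfer-perihelion v_p = √[μ(2/r₁ − 1/a_t)] = 39610 m/s.
Δv₁ = v_p − v_c1 = 8934 m/s.
At r₂: circular v_c2 = √(μ/r₂) = 13710 m/s; transfer-aphelion v_a = √[μ(2/r₂ − 1/a_t)] = 7907 m/s.
Δv₂ = v_c2 − v_a = 5799 m/s.
Total Δv = Δv₁ + Δv₂ = 14730 m/s = 14.73 km/s.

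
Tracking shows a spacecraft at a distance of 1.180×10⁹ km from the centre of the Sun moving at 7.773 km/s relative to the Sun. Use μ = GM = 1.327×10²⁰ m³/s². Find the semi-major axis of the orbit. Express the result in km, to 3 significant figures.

r = 1.180×10¹² m.
Specific orbital energy ε = v²/2 − μ/r = (7773)²/2 − 1.327×10²⁰/1.180×10¹² = -8.225×10⁷ J/kg.
Since ε = −μ/(2a), a = −μ/(2ε) = 8.067×10¹¹ m = 8.0671×10⁸ km.

a ≈ 8.07×10⁸ km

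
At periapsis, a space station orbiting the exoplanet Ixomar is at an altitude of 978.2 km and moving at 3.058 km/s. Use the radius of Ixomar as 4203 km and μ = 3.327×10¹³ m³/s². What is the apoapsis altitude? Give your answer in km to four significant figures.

apoapsis altitude ≈ 9675 km

r_p = 4203 + 978.2 = 5181.2 km = 5.181×10⁶ m.
Specific energy ε = v²/2 − μ/r = -1.746×10⁶ J/kg, so a = −μ/(2ε) = 9.530×10⁶ m.
The apsides satisfy r_p + r_a = 2a, so the apoapsis radius is 2a − r_p = 1.388×10⁷ m = 13878 km.
Apoapsis altitude = 13878 − 4203 = 9675.0 km.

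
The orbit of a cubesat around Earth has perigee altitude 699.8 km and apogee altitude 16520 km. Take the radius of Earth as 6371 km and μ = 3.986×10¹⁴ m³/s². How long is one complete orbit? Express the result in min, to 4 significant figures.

T ≈ 304.1 min

r_p = 6371 + 699.8 = 7070.8 km = 7.0708×10⁶ m.
r_a = 6371 + 16520 = 22891 km = 2.2891×10⁷ m.
Semi-major axis a = (r_p + r_a)/2 = (7070.8 + 22891)/2 = 14981 km = 1.498×10⁷ m.
By Kepler's third law T = 2π√(a³/μ) = 2π × 2.904×10³ = 1.825×10⁴ s.
= 304.1 min.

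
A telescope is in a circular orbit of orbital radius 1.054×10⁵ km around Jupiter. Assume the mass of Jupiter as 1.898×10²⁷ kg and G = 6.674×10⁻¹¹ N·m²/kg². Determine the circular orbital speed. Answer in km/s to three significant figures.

μ = GM = 6.674×10⁻¹¹ × 1.898×10²⁷ = 1.267×10¹⁷ m³/s².
r = 1.054×10⁵ km = 1.054×10⁸ m.
For a circular orbit v = √(μ/r) = √(1.267×10¹⁷ / 1.054×10⁸) = √(1.202×10⁹) = 34670 m/s.
That is 34.67 km/s.

v ≈ 34.7 km/s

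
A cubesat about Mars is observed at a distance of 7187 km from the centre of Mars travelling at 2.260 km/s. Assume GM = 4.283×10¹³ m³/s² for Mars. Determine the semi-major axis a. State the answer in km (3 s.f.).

r = 7.187×10⁶ m.
Specific orbital energy ε = v²/2 − μ/r = (2260)²/2 − 4.283×10¹³/7.187×10⁶ = -3.406×10⁶ J/kg.
Since ε = −μ/(2a), a = −μ/(2ε) = 6.288×10⁶ m = 6288.2 km.

a ≈ 6290 km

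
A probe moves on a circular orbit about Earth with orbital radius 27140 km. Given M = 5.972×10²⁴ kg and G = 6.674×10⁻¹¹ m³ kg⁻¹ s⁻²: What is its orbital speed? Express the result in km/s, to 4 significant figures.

μ = GM = 6.674×10⁻¹¹ × 5.972×10²⁴ = 3.986×10¹⁴ m³/s².
r = 27140 km = 2.714×10⁷ m.
For a circular orbit v = √(μ/r) = √(3.986×10¹⁴ / 2.714×10⁷) = √(1.469×10⁷) = 3832 m/s.
That is 3.832 km/s.

v ≈ 3.832 km/s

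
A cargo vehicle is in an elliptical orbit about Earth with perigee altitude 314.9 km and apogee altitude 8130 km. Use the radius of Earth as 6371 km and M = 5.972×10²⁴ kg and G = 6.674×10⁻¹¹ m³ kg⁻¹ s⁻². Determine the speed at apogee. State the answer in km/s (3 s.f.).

v ≈ 4.17 km/s

μ = GM = 6.674×10⁻¹¹ × 5.972×10²⁴ = 3.986×10¹⁴ m³/s².
r_p = 6371 + 314.9 = 6685.9 km = 6.6859×10⁶ m.
r_a = 6371 + 8130 = 14501 km = 1.4501×10⁷ m.
Semi-major axis a = (r_p + r_a)/2 = 10593 km = 1.059×10⁷ m.
Vis-viva: v² = μ(2/r − 1/a) = 3.986×10¹⁴ × (1.379×10⁻⁷ − 9.440×10⁻⁸) = 1.735×10⁷ m²/s².
v = 4165 m/s = 4.165 km/s.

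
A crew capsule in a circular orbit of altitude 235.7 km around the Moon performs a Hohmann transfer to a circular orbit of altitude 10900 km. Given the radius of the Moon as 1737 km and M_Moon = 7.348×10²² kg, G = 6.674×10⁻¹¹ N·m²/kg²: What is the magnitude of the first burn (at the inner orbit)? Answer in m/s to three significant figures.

Δv ≈ 497 m/s

μ = GM = 6.674×10⁻¹¹ × 7.348×10²² = 4.904×10¹² m³/s².
r₁ = 1737 + 235.7 = 1972.7 km = 1.9727×10⁶ m.
r₂ = 1737 + 10900 = 12637 km = 1.2637×10⁷ m.
Transfer ellipse a_t = (r₁ + r₂)/2 = 7.305×10⁶ m.
At r₁: circular v_c1 = √(μ/r₁) = 1577 m/s; transfer-perilune v_p = √[μ(2/r₁ − 1/a_t)] = 2074 m/s.
Δv₁ = v_p − v_c1 = 497.1 m/s.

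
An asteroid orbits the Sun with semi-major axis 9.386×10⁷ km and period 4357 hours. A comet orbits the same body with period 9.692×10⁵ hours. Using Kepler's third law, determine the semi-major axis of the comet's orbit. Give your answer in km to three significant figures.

a₂ ≈ 3.45×10⁹ km

Kepler's third law: a³ ∝ T², so a₂ = a₁ (T₂/T₁)^(2/3).
T₂/T₁ = 222.4, (T₂/T₁)^(2/3) = 36.71.
a₂ = 9.386×10⁷ × 36.71 = 3.446×10⁹ km.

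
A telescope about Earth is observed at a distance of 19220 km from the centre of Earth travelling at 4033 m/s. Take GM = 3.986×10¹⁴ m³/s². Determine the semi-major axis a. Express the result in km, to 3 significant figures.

a ≈ 15800 km

r = 1.922×10⁷ m.
Vis-viva rearranged: 1/a = 2/r − v²/μ = 1.041×10⁻⁷ − 4.081×10⁻⁸ = 6.325×10⁻⁸ m⁻¹.
a = 1.581×10⁷ m = 15810 km.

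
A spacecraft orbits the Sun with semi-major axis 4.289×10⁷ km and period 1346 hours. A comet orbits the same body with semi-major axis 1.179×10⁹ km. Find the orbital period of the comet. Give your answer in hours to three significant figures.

T₂ ≈ 1.94×10⁵ hours

Kepler's third law: T² ∝ a³, so T₂ = T₁ (a₂/a₁)^(3/2).
a₂/a₁ = 27.49, (a₂/a₁)^(3/2) = 144.1.
T₂ = 1346 × 144.1 = 1.940×10⁵ hours.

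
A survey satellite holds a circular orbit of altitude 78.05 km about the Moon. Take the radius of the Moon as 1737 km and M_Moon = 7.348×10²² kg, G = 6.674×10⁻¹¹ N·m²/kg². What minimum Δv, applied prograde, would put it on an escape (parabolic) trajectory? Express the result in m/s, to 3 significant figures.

Δv ≈ 681 m/s

μ = GM = 6.674×10⁻¹¹ × 7.348×10²² = 4.904×10¹² m³/s².
r = 1737 + 78.05 = 1815.0 km = 1.8150×10⁶ m.
Circular speed v_c = √(μ/r) = 1644 m/s.
Escape speed v_esc = √(2μ/r) = √2 × v_c = 2325 m/s.
Δv = v_esc − v_c = 680.9 m/s.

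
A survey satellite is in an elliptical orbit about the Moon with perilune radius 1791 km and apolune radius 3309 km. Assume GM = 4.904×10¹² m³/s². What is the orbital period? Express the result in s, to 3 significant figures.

T ≈ 11600 s

Semi-major axis a = (r_p + r_a)/2 = (1791.0 + 3309.0)/2 = 2550.0 km = 2.550×10⁶ m.
By Kepler's third law T = 2π√(a³/μ) = 2π × 1.839×10³ = 1.155×10⁴ s.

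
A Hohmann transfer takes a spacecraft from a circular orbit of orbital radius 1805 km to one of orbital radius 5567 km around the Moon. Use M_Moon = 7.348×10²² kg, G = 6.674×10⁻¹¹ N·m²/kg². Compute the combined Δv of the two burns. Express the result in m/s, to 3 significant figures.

Δv_total ≈ 659 m/s

μ = GM = 6.674×10⁻¹¹ × 7.348×10²² = 4.904×10¹² m³/s².
r₁ = 1805 km = 1.805×10⁶ m.
r₂ = 5567 km = 5.567×10⁶ m.
Transfer ellipse a_t = (r₁ + r₂)/2 = 3.686×10⁶ m.
At r₁: circular v_c1 = √(μ/r₁) = 1648 m/s; transfer-perilune v_p = √[μ(2/r₁ − 1/a_t)] = 2026 m/s.
Δv₁ = v_p − v_c1 = 377.4 m/s.
At r₂: circular v_c2 = √(μ/r₂) = 938.6 m/s; transfer-apolune v_a = √[μ(2/r₂ − 1/a_t)] = 656.8 m/s.
Δv₂ = v_c2 − v_a = 281.8 m/s.
Total Δv = Δv₁ + Δv₂ = 659.2 m/s.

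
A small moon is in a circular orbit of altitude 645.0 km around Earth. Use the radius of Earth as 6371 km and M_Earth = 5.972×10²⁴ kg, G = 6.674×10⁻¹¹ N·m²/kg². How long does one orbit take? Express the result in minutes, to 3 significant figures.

μ = GM = 6.674×10⁻¹¹ × 5.972×10²⁴ = 3.986×10¹⁴ m³/s².
r = 6371 + 645.0 = 7016.0 km = 7.0160×10⁶ m.
Kepler's third law: T = 2π√(r³/μ) = 2π√((7.016×10⁶)³ / 3.986×10¹⁴).
r³/μ = 8.665×10⁵ s², so T = 2π × 9.309×10² = 5.849×10³ s.
Converting: 5.849×10³ s ÷ 60.00 = 97.48 minutes.

T ≈ 97.5 minutes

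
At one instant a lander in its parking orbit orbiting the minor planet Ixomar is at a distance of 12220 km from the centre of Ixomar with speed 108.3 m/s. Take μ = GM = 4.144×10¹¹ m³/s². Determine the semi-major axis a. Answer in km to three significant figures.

a ≈ 7390 km

r = 1.222×10⁷ m.
Specific orbital energy ε = v²/2 − μ/r = (108.3)²/2 − 4.144×10¹¹/1.222×10⁷ = -2.805×10⁴ J/kg.
Since ε = −μ/(2a), a = −μ/(2ε) = 7.388×10⁶ m = 7387.6 km.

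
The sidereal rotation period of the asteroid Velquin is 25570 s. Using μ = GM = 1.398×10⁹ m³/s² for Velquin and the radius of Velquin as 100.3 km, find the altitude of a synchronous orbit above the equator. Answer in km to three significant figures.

A synchronous orbit has period T, so by Kepler's third law a = (μT²/4π²)^(1/3).
μT²/4π² = 1.398×10⁹ × (2.557×10⁴)² / 39.48 = 2.315×10¹⁶ m³.
a = 2.850×10⁵ m = 285.02 km.
Altitude h = a − R = 285.02 − 100.3 = 184.72 km.

h_sync ≈ 185 km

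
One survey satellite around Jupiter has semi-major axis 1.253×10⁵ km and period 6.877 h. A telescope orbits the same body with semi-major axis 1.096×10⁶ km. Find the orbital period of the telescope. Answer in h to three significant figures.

T₂ ≈ 178 h

Kepler's third law: T² ∝ a³, so T₂ = T₁ (a₂/a₁)^(3/2).
a₂/a₁ = 8.747, (a₂/a₁)^(3/2) = 25.87.
T₂ = 6.877 × 25.87 = 177.9 h.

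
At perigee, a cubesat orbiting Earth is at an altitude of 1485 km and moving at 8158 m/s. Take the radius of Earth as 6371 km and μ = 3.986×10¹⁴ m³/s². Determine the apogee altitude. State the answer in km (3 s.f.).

r_p = 6371 + 1485 = 7856.0 km = 7.856×10⁶ m.
Specific energy ε = v²/2 − μ/r = -1.746×10⁷ J/kg, so a = −μ/(2ε) = 1.141×10⁷ m.
The apsides satisfy r_p + r_a = 2a, so the apogee radius is 2a − r_p = 1.497×10⁷ m = 14971 km.
Apogee altitude = 14971 − 6371 = 8600.0 km.

apogee altitude ≈ 8600 km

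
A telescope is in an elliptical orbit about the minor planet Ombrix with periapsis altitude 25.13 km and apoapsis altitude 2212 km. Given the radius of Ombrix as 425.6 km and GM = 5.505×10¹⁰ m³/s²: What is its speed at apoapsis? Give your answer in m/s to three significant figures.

v ≈ 78.1 m/s

r_p = 425.6 + 25.13 = 450.73 km = 4.5073×10⁵ m.
r_a = 425.6 + 2212 = 2637.6 km = 2.6376×10⁶ m.
Semi-major axis a = (r_p + r_a)/2 = 1544.2 km = 1.544×10⁶ m.
Vis-viva: v² = μ(2/r − 1/a) = 5.505×10¹⁰ × (7.583×10⁻⁷ − 6.476×10⁻⁷) = 6.092×10³ m²/s².
v = 78.05 m/s.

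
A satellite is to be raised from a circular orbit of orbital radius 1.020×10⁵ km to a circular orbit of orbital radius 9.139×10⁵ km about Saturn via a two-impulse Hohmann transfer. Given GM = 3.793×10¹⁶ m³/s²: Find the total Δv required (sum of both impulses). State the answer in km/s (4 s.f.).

r₁ = 1.020×10⁵ km = 1.020×10⁸ m.
r₂ = 9.139×10⁵ km = 9.139×10⁸ m.
Transfer ellipse a_t = (r₁ + r₂)/2 = 5.080×10⁸ m.
At r₁: circular v_c1 = √(μ/r₁) = 19280 m/s; transfer-perikrone v_p = √[μ(2/r₁ − 1/a_t)] = 25870 m/s.
Δv₁ = v_p − v_c1 = 6582 m/s.
At r₂: circular v_c2 = √(μ/r₂) = 6442 m/s; transfer-apokrone v_a = √[μ(2/r₂ − 1/a_t)] = 2887 m/s.
Δv₂ = v_c2 − v_a = 3555 m/s.
Total Δv = Δv₁ + Δv₂ = 10140 m/s = 10.14 km/s.

Δv_total ≈ 10.14 km/s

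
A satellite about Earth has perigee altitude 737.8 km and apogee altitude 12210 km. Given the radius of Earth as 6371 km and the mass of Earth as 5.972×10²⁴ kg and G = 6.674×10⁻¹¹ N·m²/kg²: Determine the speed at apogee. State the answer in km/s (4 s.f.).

v ≈ 3.445 km/s

μ = GM = 6.674×10⁻¹¹ × 5.972×10²⁴ = 3.986×10¹⁴ m³/s².
r_p = 6371 + 737.8 = 7108.8 km = 7.1088×10⁶ m.
r_a = 6371 + 12210 = 18581 km = 1.8581×10⁷ m.
Semi-major axis a = (r_p + r_a)/2 = 12845 km = 1.284×10⁷ m.
Vis-viva: v² = μ(2/r − 1/a) = 3.986×10¹⁴ × (1.076×10⁻⁷ − 7.785×10⁻⁸) = 1.187×10⁷ m²/s².
v = 3445 m/s = 3.445 km/s.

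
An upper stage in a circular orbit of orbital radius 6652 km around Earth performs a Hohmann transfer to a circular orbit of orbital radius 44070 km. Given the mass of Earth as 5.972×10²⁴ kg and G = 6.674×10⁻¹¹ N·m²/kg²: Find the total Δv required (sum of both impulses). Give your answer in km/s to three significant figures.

μ = GM = 6.674×10⁻¹¹ × 5.972×10²⁴ = 3.986×10¹⁴ m³/s².
r₁ = 6652 km = 6.652×10⁶ m.
r₂ = 44070 km = 4.407×10⁷ m.
Transfer ellipse a_t = (r₁ + r₂)/2 = 2.536×10⁷ m.
At r₁: circular v_c1 = √(μ/r₁) = 7741 m/s; transfer-perigee v_p = √[μ(2/r₁ − 1/a_t)] = 10200 m/s.
Δv₁ = v_p − v_c1 = 2463 m/s.
At r₂: circular v_c2 = √(μ/r₂) = 3007 m/s; transfer-apogee v_a = √[μ(2/r₂ − 1/a_t)] = 1540 m/s.
Δv₂ = v_c2 − v_a = 1467 m/s.
Total Δv = Δv₁ + Δv₂ = 3930 m/s = 3.930 km/s.

Δv_total ≈ 3.93 km/s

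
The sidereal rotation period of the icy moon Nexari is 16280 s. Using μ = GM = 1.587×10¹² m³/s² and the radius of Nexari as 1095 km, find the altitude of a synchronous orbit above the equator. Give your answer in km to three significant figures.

h_sync ≈ 1110 km

A synchronous orbit has period T, so by Kepler's third law a = (μT²/4π²)^(1/3).
μT²/4π² = 1.587×10¹² × (1.628×10⁴)² / 39.48 = 1.065×10¹⁹ m³.
a = 2.200×10⁶ m = 2200.4 km.
Altitude h = a − R = 2200.4 − 1095 = 1105.4 km.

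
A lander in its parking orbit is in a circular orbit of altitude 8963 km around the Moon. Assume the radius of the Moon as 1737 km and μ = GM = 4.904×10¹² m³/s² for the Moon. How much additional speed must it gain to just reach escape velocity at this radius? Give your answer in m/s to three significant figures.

r = 1737 + 8963 = 10700 km = 1.0700×10⁷ m.
Circular speed v_c = √(μ/r) = 677.0 m/s.
Escape speed v_esc = √(2μ/r) = √2 × v_c = 957.4 m/s.
Δv = v_esc − v_c = 280.4 m/s.

Δv ≈ 280 m/s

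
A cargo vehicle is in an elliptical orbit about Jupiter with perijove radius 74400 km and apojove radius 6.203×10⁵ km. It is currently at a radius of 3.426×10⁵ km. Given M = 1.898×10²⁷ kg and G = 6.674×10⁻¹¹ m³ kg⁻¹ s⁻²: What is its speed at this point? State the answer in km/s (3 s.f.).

v ≈ 19.4 km/s

μ = GM = 6.674×10⁻¹¹ × 1.898×10²⁷ = 1.267×10¹⁷ m³/s².
Semi-major axis a = (r_p + r_a)/2 = 3.4735×10⁵ km = 3.474×10⁸ m.
Vis-viva: v² = μ(2/r − 1/a) = 1.267×10¹⁷ × (5.838×10⁻⁹ − 2.879×10⁻⁹) = 3.748×10⁸ m²/s².
v = 19360 m/s = 19.36 km/s.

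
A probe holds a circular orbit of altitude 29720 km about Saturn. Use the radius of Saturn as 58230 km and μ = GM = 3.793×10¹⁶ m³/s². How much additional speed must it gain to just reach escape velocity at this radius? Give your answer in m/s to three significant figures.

r = 58230 + 29720 = 87950 km = 8.7950×10⁷ m.
Circular speed v_c = √(μ/r) = 20770 m/s.
Escape speed v_esc = √(2μ/r) = √2 × v_c = 29370 m/s.
Δv = v_esc − v_c = 8602 m/s.

Δv ≈ 8600 m/s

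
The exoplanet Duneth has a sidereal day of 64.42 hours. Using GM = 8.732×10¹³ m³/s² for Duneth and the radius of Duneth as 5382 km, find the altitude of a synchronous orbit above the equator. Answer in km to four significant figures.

T = 64.42 hours = 2.319×10⁵ s.
A synchronous orbit has period T, so by Kepler's third law a = (μT²/4π²)^(1/3).
μT²/4π² = 8.732×10¹³ × (2.319×10⁵)² / 39.48 = 1.190×10²³ m³.
a = 4.918×10⁷ m = 49181 km.
Altitude h = a − R = 49181 − 5382 = 43799 km.

h_sync ≈ 43800 km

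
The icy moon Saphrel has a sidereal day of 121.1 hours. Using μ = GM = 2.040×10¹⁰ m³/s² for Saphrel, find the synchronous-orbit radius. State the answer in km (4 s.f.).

r_sync ≈ 4614 km

T = 121.1 hours = 4.360×10⁵ s.
A synchronous orbit has period T, so by Kepler's third law a = (μT²/4π²)^(1/3).
μT²/4π² = 2.040×10¹⁰ × (4.360×10⁵)² / 39.48 = 9.821×10¹⁹ m³.
a = 4.614×10⁶ m = 4613.8 km.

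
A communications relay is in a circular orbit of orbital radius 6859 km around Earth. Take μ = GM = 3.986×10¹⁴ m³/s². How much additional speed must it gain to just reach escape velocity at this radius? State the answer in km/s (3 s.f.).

r = 6859 km = 6.859×10⁶ m.
Circular speed v_c = √(μ/r) = 7623 m/s.
Escape speed v_esc = √(2μ/r) = √2 × v_c = 10780 m/s.
Δv = v_esc − v_c = 3158 m/s = 3.158 km/s.

Δv ≈ 3.16 km/s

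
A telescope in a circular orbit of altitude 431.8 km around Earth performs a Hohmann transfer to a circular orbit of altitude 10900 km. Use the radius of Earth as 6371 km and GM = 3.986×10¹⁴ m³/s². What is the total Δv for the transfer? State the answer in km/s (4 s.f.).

r₁ = 6371 + 431.8 = 6802.8 km = 6.8028×10⁶ m.
r₂ = 6371 + 10900 = 17271 km = 1.7271×10⁷ m.
Transfer ellipse a_t = (r₁ + r₂)/2 = 1.204×10⁷ m.
At r₁: circular v_c1 = √(μ/r₁) = 7655 m/s; transfer-perigee v_p = √[μ(2/r₁ − 1/a_t)] = 9169 m/s.
Δv₁ = v_p − v_c1 = 1514 m/s.
At r₂: circular v_c2 = √(μ/r₂) = 4804 m/s; transfer-apogee v_a = √[μ(2/r₂ − 1/a_t)] = 3612 m/s.
Δv₂ = v_c2 − v_a = 1193 m/s.
Total Δv = Δv₁ + Δv₂ = 2707 m/s = 2.707 km/s.

Δv_total ≈ 2.707 km/s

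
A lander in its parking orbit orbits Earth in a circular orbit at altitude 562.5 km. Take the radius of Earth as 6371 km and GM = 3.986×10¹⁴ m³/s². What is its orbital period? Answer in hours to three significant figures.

r = 6371 + 562.5 = 6933.5 km = 6.9335×10⁶ m.
Kepler's third law: T = 2π√(r³/μ) = 2π√((6.934×10⁶)³ / 3.986×10¹⁴).
r³/μ = 8.362×10⁵ s², so T = 2π × 9.145×10² = 5.746×10³ s.
Converting: 5.746×10³ s ÷ 3600 = 1.596 hours.

T ≈ 1.60 hours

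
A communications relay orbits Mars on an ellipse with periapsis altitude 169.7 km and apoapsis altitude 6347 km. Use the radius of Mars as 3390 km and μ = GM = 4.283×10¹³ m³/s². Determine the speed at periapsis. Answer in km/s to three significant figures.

r_p = 3390 + 169.7 = 3559.7 km = 3.5597×10⁶ m.
r_a = 3390 + 6347 = 9737.0 km = 9.7370×10⁶ m.
Semi-major axis a = (r_p + r_a)/2 = 6648.4 km = 6.648×10⁶ m.
Vis-viva: v² = μ(2/r − 1/a) = 4.283×10¹³ × (5.618×10⁻⁷ − 1.504×10⁻⁷) = 1.762×10⁷ m²/s².
v = 4198 m/s = 4.198 km/s.

v ≈ 4.20 km/s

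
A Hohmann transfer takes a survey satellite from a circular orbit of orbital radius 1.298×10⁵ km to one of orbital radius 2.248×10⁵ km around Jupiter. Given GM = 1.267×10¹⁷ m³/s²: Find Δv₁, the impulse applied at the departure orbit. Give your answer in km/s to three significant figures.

Δv ≈ 3.94 km/s

r₁ = 1.298×10⁵ km = 1.298×10⁸ m.
r₂ = 2.248×10⁵ km = 2.248×10⁸ m.
Transfer ellipse a_t = (r₁ + r₂)/2 = 1.773×10⁸ m.
At r₁: circular v_c1 = √(μ/r₁) = 31240 m/s; transfer-perijove v_p = √[μ(2/r₁ − 1/a_t)] = 35180 m/s.
Δv₁ = v_p − v_c1 = 3937 m/s.
= 3.937 km/s.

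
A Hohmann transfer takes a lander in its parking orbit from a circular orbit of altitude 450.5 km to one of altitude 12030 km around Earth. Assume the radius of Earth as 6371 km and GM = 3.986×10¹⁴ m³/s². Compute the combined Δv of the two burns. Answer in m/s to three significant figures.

Δv_total ≈ 2820 m/s

r₁ = 6371 + 450.5 = 6821.5 km = 6.8215×10⁶ m.
r₂ = 6371 + 12030 = 18401 km = 1.8401×10⁷ m.
Transfer ellipse a_t = (r₁ + r₂)/2 = 1.261×10⁷ m.
At r₁: circular v_c1 = √(μ/r₁) = 7644 m/s; transfer-perigee v_p = √[μ(2/r₁ − 1/a_t)] = 9234 m/s.
Δv₁ = v_p − v_c1 = 1589 m/s.
At r₂: circular v_c2 = √(μ/r₂) = 4654 m/s; transfer-apogee v_a = √[μ(2/r₂ − 1/a_t)] = 3423 m/s.
Δv₂ = v_c2 − v_a = 1231 m/s.
Total Δv = Δv₁ + Δv₂ = 2821 m/s.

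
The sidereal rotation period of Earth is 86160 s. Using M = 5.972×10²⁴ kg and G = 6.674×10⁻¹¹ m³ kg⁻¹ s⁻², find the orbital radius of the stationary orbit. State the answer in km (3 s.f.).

r_sync ≈ 42200 km

μ = GM = 6.674×10⁻¹¹ × 5.972×10²⁴ = 3.986×10¹⁴ m³/s².
A synchronous orbit has period T, so by Kepler's third law a = (μT²/4π²)^(1/3).
μT²/4π² = 3.986×10¹⁴ × (8.616×10⁴)² / 39.48 = 7.495×10²² m³.
a = 4.216×10⁷ m = 42162 km.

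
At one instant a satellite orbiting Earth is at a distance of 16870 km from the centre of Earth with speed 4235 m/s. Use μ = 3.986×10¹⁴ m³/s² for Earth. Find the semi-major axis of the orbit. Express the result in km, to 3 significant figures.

r = 1.687×10⁷ m.
Specific orbital energy ε = v²/2 − μ/r = (4235)²/2 − 3.986×10¹⁴/1.687×10⁷ = -1.466×10⁷ J/kg.
Since ε = −μ/(2a), a = −μ/(2ε) = 1.359×10⁷ m = 13595 km.

a ≈ 13600 km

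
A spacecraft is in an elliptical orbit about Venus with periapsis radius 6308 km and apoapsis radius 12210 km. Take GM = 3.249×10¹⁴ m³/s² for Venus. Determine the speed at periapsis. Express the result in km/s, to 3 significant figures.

Semi-major axis a = (r_p + r_a)/2 = 9259.0 km = 9.259×10⁶ m.
Vis-viva: v² = μ(2/r − 1/a) = 3.249×10¹⁴ × (3.171×10⁻⁷ − 1.080×10⁻⁷) = 6.792×10⁷ m²/s².
v = 8241 m/s = 8.241 km/s.

v ≈ 8.24 km/s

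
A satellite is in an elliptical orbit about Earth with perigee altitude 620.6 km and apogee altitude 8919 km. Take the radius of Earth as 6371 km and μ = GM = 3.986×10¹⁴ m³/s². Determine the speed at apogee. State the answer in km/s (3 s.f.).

v ≈ 4.04 km/s

r_p = 6371 + 620.6 = 6991.6 km = 6.9916×10⁶ m.
r_a = 6371 + 8919 = 15290 km = 1.5290×10⁷ m.
Semi-major axis a = (r_p + r_a)/2 = 11141 km = 1.114×10⁷ m.
Vis-viva: v² = μ(2/r − 1/a) = 3.986×10¹⁴ × (1.308×10⁻⁷ − 8.976×10⁻⁸) = 1.636×10⁷ m²/s².
v = 4045 m/s = 4.045 km/s.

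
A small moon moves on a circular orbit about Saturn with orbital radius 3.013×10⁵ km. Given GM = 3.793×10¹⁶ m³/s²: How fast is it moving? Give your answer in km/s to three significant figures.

v ≈ 11.2 km/s

r = 3.013×10⁵ km = 3.013×10⁸ m.
For a circular orbit v = √(μ/r) = √(3.793×10¹⁶ / 3.013×10⁸) = √(1.259×10⁸) = 11220 m/s.
That is 11.22 km/s.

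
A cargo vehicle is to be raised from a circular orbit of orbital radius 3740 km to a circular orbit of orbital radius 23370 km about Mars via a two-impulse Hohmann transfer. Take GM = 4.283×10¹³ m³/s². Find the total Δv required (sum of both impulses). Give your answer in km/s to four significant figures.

r₁ = 3740 km = 3.740×10⁶ m.
r₂ = 23370 km = 2.337×10⁷ m.
Transfer ellipse a_t = (r₁ + r₂)/2 = 1.356×10⁷ m.
At r₁: circular v_c1 = √(μ/r₁) = 3384 m/s; transfer-periapsis v_p = √[μ(2/r₁ − 1/a_t)] = 4443 m/s.
Δv₁ = v_p − v_c1 = 1059 m/s.
At r₂: circular v_c2 = √(μ/r₂) = 1354 m/s; transfer-apoapsis v_a = √[μ(2/r₂ − 1/a_t)] = 711.1 m/s.
Δv₂ = v_c2 − v_a = 642.7 m/s.
Total Δv = Δv₁ + Δv₂ = 1702 m/s = 1.702 km/s.

Δv_total ≈ 1.702 km/s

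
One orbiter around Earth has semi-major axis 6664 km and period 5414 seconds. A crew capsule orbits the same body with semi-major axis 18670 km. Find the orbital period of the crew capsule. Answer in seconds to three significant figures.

Kepler's third law: T² ∝ a³, so T₂ = T₁ (a₂/a₁)^(3/2).
a₂/a₁ = 2.802, (a₂/a₁)^(3/2) = 4.689.
T₂ = 5414 × 4.689 = 25390 seconds.

T₂ ≈ 25400 seconds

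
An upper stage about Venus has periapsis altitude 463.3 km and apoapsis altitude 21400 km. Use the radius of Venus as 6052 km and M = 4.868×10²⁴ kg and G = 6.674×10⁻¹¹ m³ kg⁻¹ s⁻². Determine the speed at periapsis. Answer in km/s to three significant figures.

μ = GM = 6.674×10⁻¹¹ × 4.868×10²⁴ = 3.249×10¹⁴ m³/s².
r_p = 6052 + 463.3 = 6515.3 km = 6.5153×10⁶ m.
r_a = 6052 + 21400 = 27452 km = 2.7452×10⁷ m.
Semi-major axis a = (r_p + r_a)/2 = 16984 km = 1.698×10⁷ m.
Vis-viva: v² = μ(2/r − 1/a) = 3.249×10¹⁴ × (3.070×10⁻⁷ − 5.888×10⁻⁸) = 8.060×10⁷ m²/s².
v = 8978 m/s = 8.978 km/s.

v ≈ 8.98 km/s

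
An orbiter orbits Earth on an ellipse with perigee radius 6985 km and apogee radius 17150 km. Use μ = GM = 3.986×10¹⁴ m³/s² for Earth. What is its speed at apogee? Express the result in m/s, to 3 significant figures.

Semi-major axis a = (r_p + r_a)/2 = 12068 km = 1.207×10⁷ m.
Vis-viva: v² = μ(2/r − 1/a) = 3.986×10¹⁴ × (1.166×10⁻⁷ − 8.287×10⁻⁸) = 1.345×10⁷ m²/s².
v = 3668 m/s.

v ≈ 3670 m/s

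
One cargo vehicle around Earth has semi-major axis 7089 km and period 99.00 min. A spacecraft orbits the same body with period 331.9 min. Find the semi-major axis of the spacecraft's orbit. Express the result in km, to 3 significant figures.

a₂ ≈ 15900 km

Kepler's third law: a³ ∝ T², so a₂ = a₁ (T₂/T₁)^(2/3).
T₂/T₁ = 3.353, (T₂/T₁)^(2/3) = 2.240.
a₂ = 7089 × 2.240 = 15880 km.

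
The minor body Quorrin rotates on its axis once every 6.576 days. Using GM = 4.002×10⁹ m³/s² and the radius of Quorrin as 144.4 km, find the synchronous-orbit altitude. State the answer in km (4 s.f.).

h_sync ≈ 3054 km

T = 6.576 days = 5.682×10⁵ s.
A synchronous orbit has period T, so by Kepler's third law a = (μT²/4π²)^(1/3).
μT²/4π² = 4.002×10⁹ × (5.682×10⁵)² / 39.48 = 3.272×10¹⁹ m³.
a = 3.199×10⁶ m = 3198.6 km.
Altitude h = a − R = 3198.6 − 144.4 = 3054.2 km.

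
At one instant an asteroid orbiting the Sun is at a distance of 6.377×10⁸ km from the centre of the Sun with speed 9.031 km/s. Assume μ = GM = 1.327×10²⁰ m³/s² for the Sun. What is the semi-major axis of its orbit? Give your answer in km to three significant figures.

r = 6.377×10¹¹ m.
Specific orbital energy ε = v²/2 − μ/r = (9031)²/2 − 1.327×10²⁰/6.377×10¹¹ = -1.673×10⁸ J/kg.
Since ε = −μ/(2a), a = −μ/(2ε) = 3.966×10¹¹ m = 3.9656×10⁸ km.

a ≈ 3.97×10⁸ km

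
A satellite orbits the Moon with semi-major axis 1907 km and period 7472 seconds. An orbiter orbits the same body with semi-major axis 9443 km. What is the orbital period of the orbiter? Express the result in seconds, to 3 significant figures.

T₂ ≈ 82300 seconds

Kepler's third law: T² ∝ a³, so T₂ = T₁ (a₂/a₁)^(3/2).
a₂/a₁ = 4.952, (a₂/a₁)^(3/2) = 11.02.
T₂ = 7472 × 11.02 = 82330 seconds.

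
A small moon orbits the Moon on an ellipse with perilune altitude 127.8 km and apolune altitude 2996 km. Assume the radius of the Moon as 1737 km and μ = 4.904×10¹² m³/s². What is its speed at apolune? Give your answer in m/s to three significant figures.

r_p = 1737 + 127.8 = 1864.8 km = 1.8648×10⁶ m.
r_a = 1737 + 2996 = 4733.0 km = 4.7330×10⁶ m.
Semi-major axis a = (r_p + r_a)/2 = 3298.9 km = 3.299×10⁶ m.
Vis-viva: v² = μ(2/r − 1/a) = 4.904×10¹² × (4.226×10⁻⁷ − 3.031×10⁻⁷) = 5.857×10⁵ m²/s².
v = 765.3 m/s.

v ≈ 765 m/s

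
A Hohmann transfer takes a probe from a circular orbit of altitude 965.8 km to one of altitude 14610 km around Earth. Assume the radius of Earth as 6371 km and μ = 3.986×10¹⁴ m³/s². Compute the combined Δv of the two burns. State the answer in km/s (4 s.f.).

Δv_total ≈ 2.823 km/s

r₁ = 6371 + 965.8 = 7336.8 km = 7.3368×10⁶ m.
r₂ = 6371 + 14610 = 20981 km = 2.0981×10⁷ m.
Transfer ellipse a_t = (r₁ + r₂)/2 = 1.416×10⁷ m.
At r₁: circular v_c1 = √(μ/r₁) = 7371 m/s; transfer-perigee v_p = √[μ(2/r₁ − 1/a_t)] = 8973 m/s.
Δv₁ = v_p − v_c1 = 1602 m/s.
At r₂: circular v_c2 = √(μ/r₂) = 4359 m/s; transfer-apogee v_a = √[μ(2/r₂ − 1/a_t)] = 3138 m/s.
Δv₂ = v_c2 − v_a = 1221 m/s.
Total Δv = Δv₁ + Δv₂ = 2823 m/s = 2.823 km/s.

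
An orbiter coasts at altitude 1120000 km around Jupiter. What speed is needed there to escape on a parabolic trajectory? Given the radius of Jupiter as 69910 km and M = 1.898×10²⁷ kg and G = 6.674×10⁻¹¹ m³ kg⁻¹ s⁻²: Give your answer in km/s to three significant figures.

v_esc ≈ 14.6 km/s

μ = GM = 6.674×10⁻¹¹ × 1.898×10²⁷ = 1.267×10¹⁷ m³/s².
r = 69910 + 1120000 = 1189900 km = 1.1899×10⁹ m.
Escape speed v_esc = √(2μ/r) = √(2 × 1.267×10¹⁷ / 1.190×10⁹) = √(2.129×10⁸) = 14590 m/s.
= 14.59 km/s.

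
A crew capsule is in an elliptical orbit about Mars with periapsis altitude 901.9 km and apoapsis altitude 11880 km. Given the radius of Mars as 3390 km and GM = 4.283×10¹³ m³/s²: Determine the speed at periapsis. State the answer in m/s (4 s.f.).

v ≈ 3947 m/s

r_p = 3390 + 901.9 = 4291.9 km = 4.2919×10⁶ m.
r_a = 3390 + 11880 = 15270 km = 1.5270×10⁷ m.
Semi-major axis a = (r_p + r_a)/2 = 9781.0 km = 9.781×10⁶ m.
Vis-viva: v² = μ(2/r − 1/a) = 4.283×10¹³ × (4.660×10⁻⁷ − 1.022×10⁻⁷) = 1.558×10⁷ m²/s².
v = 3947 m/s.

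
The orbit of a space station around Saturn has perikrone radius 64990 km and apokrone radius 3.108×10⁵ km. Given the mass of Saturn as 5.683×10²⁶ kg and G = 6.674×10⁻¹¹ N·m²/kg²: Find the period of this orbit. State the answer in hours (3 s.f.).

μ = GM = 6.674×10⁻¹¹ × 5.683×10²⁶ = 3.793×10¹⁶ m³/s².
Semi-major axis a = (r_p + r_a)/2 = (64990 + 3.1080×10⁵)/2 = 1.8790×10⁵ km = 1.879×10⁸ m.
By Kepler's third law T = 2π√(a³/μ) = 2π × 1.322×10⁴ = 8.309×10⁴ s.
= 23.08 hours.

T ≈ 23.1 hours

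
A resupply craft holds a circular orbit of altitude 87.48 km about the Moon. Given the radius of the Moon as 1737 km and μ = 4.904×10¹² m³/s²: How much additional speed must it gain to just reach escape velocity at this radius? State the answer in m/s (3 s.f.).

Δv ≈ 679 m/s

r = 1737 + 87.48 = 1824.5 km = 1.8245×10⁶ m.
Circular speed v_c = √(μ/r) = 1639 m/s.
Escape speed v_esc = √(2μ/r) = √2 × v_c = 2319 m/s.
Δv = v_esc − v_c = 679.1 m/s.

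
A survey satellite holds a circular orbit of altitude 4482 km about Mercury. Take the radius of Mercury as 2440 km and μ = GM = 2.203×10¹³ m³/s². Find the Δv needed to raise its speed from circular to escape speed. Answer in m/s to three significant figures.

Δv ≈ 739 m/s

r = 2440 + 4482 = 6922.0 km = 6.9220×10⁶ m.
Circular speed v_c = √(μ/r) = 1784 m/s.
Escape speed v_esc = √(2μ/r) = √2 × v_c = 2523 m/s.
Δv = v_esc − v_c = 739.0 m/s.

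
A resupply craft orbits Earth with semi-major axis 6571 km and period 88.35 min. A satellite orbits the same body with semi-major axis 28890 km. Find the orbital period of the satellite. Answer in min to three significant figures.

Kepler's third law: T² ∝ a³, so T₂ = T₁ (a₂/a₁)^(3/2).
a₂/a₁ = 4.397, (a₂/a₁)^(3/2) = 9.219.
T₂ = 88.35 × 9.219 = 814.5 min.

T₂ ≈ 814 min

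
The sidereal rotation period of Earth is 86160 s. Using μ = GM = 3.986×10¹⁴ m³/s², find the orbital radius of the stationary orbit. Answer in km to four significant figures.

r_sync ≈ 42160 km

A synchronous orbit has period T, so by Kepler's third law a = (μT²/4π²)^(1/3).
μT²/4π² = 3.986×10¹⁴ × (8.616×10⁴)² / 39.48 = 7.495×10²² m³.
a = 4.216×10⁷ m = 42163 km.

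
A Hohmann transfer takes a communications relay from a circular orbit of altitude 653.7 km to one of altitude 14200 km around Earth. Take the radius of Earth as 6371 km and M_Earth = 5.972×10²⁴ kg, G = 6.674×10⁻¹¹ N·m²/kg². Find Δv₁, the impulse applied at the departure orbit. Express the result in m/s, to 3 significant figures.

μ = GM = 6.674×10⁻¹¹ × 5.972×10²⁴ = 3.986×10¹⁴ m³/s².
r₁ = 6371 + 653.7 = 7024.7 km = 7.0247×10⁶ m.
r₂ = 6371 + 14200 = 20571 km = 2.0571×10⁷ m.
Transfer ellipse a_t = (r₁ + r₂)/2 = 1.380×10⁷ m.
At r₁: circular v_c1 = √(μ/r₁) = 7532 m/s; transfer-perigee v_p = √[μ(2/r₁ − 1/a_t)] = 9197 m/s.
Δv₁ = v_p − v_c1 = 1665 m/s.

Δv ≈ 1660 m/s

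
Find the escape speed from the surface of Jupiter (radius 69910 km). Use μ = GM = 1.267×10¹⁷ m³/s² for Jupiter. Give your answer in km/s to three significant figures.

r = R = 6.991×10⁷ m.
Escape speed v_esc = √(2μ/r) = √(2 × 1.267×10¹⁷ / 6.991×10⁷) = √(3.625×10⁹) = 60210 m/s.
= 60.21 km/s.

v_esc ≈ 60.2 km/s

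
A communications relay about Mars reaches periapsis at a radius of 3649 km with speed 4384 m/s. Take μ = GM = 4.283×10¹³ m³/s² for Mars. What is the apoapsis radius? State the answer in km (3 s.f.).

r_p = 3.649×10⁶ m.
Specific energy ε = v²/2 − μ/r = -2.128×10⁶ J/kg, so a = −μ/(2ε) = 1.006×10⁷ m.
The apsides satisfy r_p + r_a = 2a, so the apoapsis radius is 2a − r_p = 1.648×10⁷ m = 16480 km.

apoapsis radius ≈ 16500 km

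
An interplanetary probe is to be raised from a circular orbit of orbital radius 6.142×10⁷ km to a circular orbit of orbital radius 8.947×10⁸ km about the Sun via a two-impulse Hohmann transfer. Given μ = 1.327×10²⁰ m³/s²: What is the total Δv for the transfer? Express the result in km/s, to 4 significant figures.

r₁ = 6.142×10⁷ km = 6.142×10¹⁰ m.
r₂ = 8.947×10⁸ km = 8.947×10¹¹ m.
Transfer ellipse a_t = (r₁ + r₂)/2 = 4.781×10¹¹ m.
At r₁: circular v_c1 = √(μ/r₁) = 46480 m/s; transfer-perihelion v_p = √[μ(2/r₁ − 1/a_t)] = 63590 m/s.
Δv₁ = v_p − v_c1 = 17110 m/s.
At r₂: circular v_c2 = √(μ/r₂) = 12180 m/s; transfer-aphelion v_a = √[μ(2/r₂ − 1/a_t)] = 4365 m/s.
Δv₂ = v_c2 − v_a = 7813 m/s.
Total Δv = Δv₁ + Δv₂ = 24920 m/s = 24.92 km/s.

Δv_total ≈ 24.92 km/s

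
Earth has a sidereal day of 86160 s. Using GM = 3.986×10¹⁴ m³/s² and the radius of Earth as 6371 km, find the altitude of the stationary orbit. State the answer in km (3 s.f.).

h_sync ≈ 35800 km

A synchronous orbit has period T, so by Kepler's third law a = (μT²/4π²)^(1/3).
μT²/4π² = 3.986×10¹⁴ × (8.616×10⁴)² / 39.48 = 7.495×10²² m³.
a = 4.216×10⁷ m = 42163 km.
Altitude h = a − R = 42163 − 6371 = 35792 km.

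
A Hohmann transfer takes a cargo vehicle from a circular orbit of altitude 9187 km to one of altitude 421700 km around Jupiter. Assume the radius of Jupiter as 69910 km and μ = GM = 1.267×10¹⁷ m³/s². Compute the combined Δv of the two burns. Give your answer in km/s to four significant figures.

Δv_total ≈ 20.11 km/s

r₁ = 69910 + 9187 = 79097 km = 7.9097×10⁷ m.
r₂ = 69910 + 421700 = 491610 km = 4.9161×10⁸ m.
Transfer ellipse a_t = (r₁ + r₂)/2 = 2.854×10⁸ m.
At r₁: circular v_c1 = √(μ/r₁) = 40020 m/s; transfer-perijove v_p = √[μ(2/r₁ − 1/a_t)] = 52530 m/s.
Δv₁ = v_p − v_c1 = 12510 m/s.
At r₂: circular v_c2 = √(μ/r₂) = 16050 m/s; transfer-apojove v_a = √[μ(2/r₂ − 1/a_t)] = 8452 m/s.
Δv₂ = v_c2 − v_a = 7602 m/s.
Total Δv = Δv₁ + Δv₂ = 20110 m/s = 20.11 km/s.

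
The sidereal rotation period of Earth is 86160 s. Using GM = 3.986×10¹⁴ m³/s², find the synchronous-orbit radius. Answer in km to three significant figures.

A synchronous orbit has period T, so by Kepler's third law a = (μT²/4π²)^(1/3).
μT²/4π² = 3.986×10¹⁴ × (8.616×10⁴)² / 39.48 = 7.495×10²² m³.
a = 4.216×10⁷ m = 42163 km.

r_sync ≈ 42200 km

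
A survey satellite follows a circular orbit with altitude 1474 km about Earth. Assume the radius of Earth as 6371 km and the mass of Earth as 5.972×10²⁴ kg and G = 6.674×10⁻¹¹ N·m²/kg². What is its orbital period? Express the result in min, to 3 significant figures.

T ≈ 115 min

μ = GM = 6.674×10⁻¹¹ × 5.972×10²⁴ = 3.986×10¹⁴ m³/s².
r = 6371 + 1474 = 7845.0 km = 7.8450×10⁶ m.
Kepler's third law: T = 2π√(r³/μ) = 2π√((7.845×10⁶)³ / 3.986×10¹⁴).
r³/μ = 1.211×10⁶ s², so T = 2π × 1.101×10³ = 6.915×10³ s.
Converting: 6.915×10³ s ÷ 60.00 = 115.3 min.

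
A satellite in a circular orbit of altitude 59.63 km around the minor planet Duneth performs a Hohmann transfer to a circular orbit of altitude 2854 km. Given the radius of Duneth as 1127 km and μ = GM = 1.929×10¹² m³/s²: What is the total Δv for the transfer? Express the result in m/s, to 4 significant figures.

r₁ = 1127 + 59.63 = 1186.6 km = 1.1866×10⁶ m.
r₂ = 1127 + 2854 = 3981.0 km = 3.9810×10⁶ m.
Transfer ellipse a_t = (r₁ + r₂)/2 = 2.584×10⁶ m.
At r₁: circular v_c1 = √(μ/r₁) = 1275 m/s; transfer-periapsis v_p = √[μ(2/r₁ − 1/a_t)] = 1583 m/s.
Δv₁ = v_p − v_c1 = 307.6 m/s.
At r₂: circular v_c2 = √(μ/r₂) = 696.1 m/s; transfer-apoapsis v_a = √[μ(2/r₂ − 1/a_t)] = 471.7 m/s.
Δv₂ = v_c2 − v_a = 224.4 m/s.
Total Δv = Δv₁ + Δv₂ = 532.0 m/s.

Δv_total ≈ 532.0 m/s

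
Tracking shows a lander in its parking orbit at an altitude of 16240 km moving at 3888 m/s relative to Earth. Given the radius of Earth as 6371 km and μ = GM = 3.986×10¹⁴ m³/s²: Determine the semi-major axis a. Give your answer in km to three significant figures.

a ≈ 19800 km

r = 6371 + 16240 = 22611 km = 2.261×10⁷ m.
Specific orbital energy ε = v²/2 − μ/r = (3888)²/2 − 3.986×10¹⁴/2.261×10⁷ = -1.007×10⁷ J/kg.
Since ε = −μ/(2a), a = −μ/(2ε) = 1.979×10⁷ m = 19791 km.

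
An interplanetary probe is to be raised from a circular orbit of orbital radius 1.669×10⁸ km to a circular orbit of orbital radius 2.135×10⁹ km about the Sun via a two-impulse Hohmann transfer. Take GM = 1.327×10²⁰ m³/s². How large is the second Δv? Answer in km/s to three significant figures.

Δv ≈ 4.88 km/s

r₁ = 1.669×10⁸ km = 1.669×10¹¹ m.
r₂ = 2.135×10⁹ km = 2.135×10¹² m.
Transfer ellipse a_t = (r₁ + r₂)/2 = 1.151×10¹² m.
At r₁: circular v_c1 = √(μ/r₁) = 28200 m/s; transfer-perihelion v_p = √[μ(2/r₁ − 1/a_t)] = 38400 m/s.
At r₂: circular v_c2 = √(μ/r₂) = 7884 m/s; transfer-aphelion v_a = √[μ(2/r₂ − 1/a_t)] = 3002 m/s.
Δv₂ = v_c2 − v_a = 4882 m/s.
= 4.882 km/s.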